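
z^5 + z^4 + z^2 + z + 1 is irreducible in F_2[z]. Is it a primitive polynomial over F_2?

Write f(z) = z^5 + z^4 + z^2 + z + 1.
|GF(2^5)^×| = 2^5 − 1 = 31. Prime factorization: 31 = 31.
f is primitive ⇔ z has order 31 in GF(2)[z]/(f), i.e. z^(31/q) ≠ 1 for each prime q | 31.
z^(1) mod f = z.
None equal 1, so z has full order 31; f is primitive.

Yes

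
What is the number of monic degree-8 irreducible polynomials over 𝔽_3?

810

The number of monic irreducibles of degree 8 over GF(3) is (1/8)·Σ_{d∣8} μ(8/d) 3^d.
Divisors of 8: 1, 2, 4, 8; μ(8/d) for each: 0, 0, -1, 1.
Σ = − 3^4 + 3^8 = 6480.
N = 6480/8 = 810.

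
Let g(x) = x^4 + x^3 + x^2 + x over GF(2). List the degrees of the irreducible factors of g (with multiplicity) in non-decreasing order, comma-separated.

1, 1, 1, 1

Roots in GF(2): g(0) = 0 → root; g(1) = 0 → root.
Linear factors from roots: (x), (x + 1).
Complete factorization: g(x) = (x)·(x + 1)^3.
Factor degrees with multiplicity: 1 + 1 + 1 + 1 = 4.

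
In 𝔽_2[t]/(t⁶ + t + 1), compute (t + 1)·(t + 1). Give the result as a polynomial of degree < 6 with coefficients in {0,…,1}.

t^2 + 1

Multiply in 𝔽_2[t]: (t + 1)·(t + 1) = t² + 1.
Reduced: t² + 1.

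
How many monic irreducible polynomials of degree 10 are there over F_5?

Gauss's count: N_{5}(10) = (1/10) Σ_{d|10} μ(10/d)·5^d.
Divisors of 10: 1, 2, 5, 10; μ(10/d) for each: 1, -1, -1, 1.
Σ = 5^1 − 5^2 − 5^5 + 5^10 = 9762480.
N = 9762480/10 = 976248.

976248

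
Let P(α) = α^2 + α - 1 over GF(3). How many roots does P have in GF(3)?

Evaluate at each of the 3 elements of GF(3):
P(0) = 2; P(1) = 1; P(2) = 2.
No element is a root.

0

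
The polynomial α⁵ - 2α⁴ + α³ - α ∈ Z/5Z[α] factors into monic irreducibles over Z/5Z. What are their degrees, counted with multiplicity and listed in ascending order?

Write g(α) = α⁵ - 2α⁴ + α³ - α.
Roots in Z/5Z: g(0) = 0 → root; g(1) = 4; g(2) = 1; g(3) = 0 → root; g(4) = 2.
Linear factors from roots: (α), (α + 2).
Complete factorization: g(α) = (α)·(α + 2)^2·(α² - α + 1).
Factor degrees with multiplicity: 1 + 1 + 1 + 2 = 5.

1, 1, 1, 2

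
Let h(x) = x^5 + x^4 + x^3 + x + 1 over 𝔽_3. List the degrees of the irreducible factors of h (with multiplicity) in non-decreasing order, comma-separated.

Roots in 𝔽_3: h(0) = 1; h(1) = 2; h(2) = 2.
Complete factorization: h(x) = (x^5 + x^4 + x^3 + x + 1).
Factor degrees with multiplicity: 5 = 5.

5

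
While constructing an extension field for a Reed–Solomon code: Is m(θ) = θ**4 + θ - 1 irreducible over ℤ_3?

Check for roots in ℤ_3: m(0) = 2; m(1) = 1; m(2) = 2.
No roots, so no linear factors.
Monic irreducibles of degree 2 over GF(3): θ**2 + 1, θ**2 + θ - 1, θ**2 - θ - 1.
None of them divide m (all give nonzero remainder).
No irreducible factor of degree ≤ 2 exists, so m is irreducible over GF(3).

Yes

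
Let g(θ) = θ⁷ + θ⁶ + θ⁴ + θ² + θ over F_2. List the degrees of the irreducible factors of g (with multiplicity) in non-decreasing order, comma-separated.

Roots in F_2: g(0) = 0 → root; g(1) = 1.
Linear factors from roots: (θ).
Complete factorization: g(θ) = (θ)·(θ² + θ + 1)^3.
Factor degrees with multiplicity: 1 + 2 + 2 + 2 = 7.

1, 2, 2, 2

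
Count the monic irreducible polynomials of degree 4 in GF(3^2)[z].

By the necklace-counting formula, N_9(4) = (1/4) Σ_{d|4} μ(4/d)·9^d.
Divisors of 4: 1, 2, 4; μ(4/d) for each: 0, -1, 1.
Σ = − 9^2 + 9^4 = 6480.
N = 6480/4 = 1620.

1620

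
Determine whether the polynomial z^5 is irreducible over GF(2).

No

Write f(z) = z^5.
Check for roots in GF(2): f(0) = 0 → root; f(1) = 1.
f(0) = 0, so (z) divides f(z); f is reducible.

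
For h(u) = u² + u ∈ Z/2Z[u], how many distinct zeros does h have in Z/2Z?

Evaluate at each of the 2 elements of Z/2Z:
h(0) = 0 → root; h(1) = 0 → root.
Roots: {0, 1}.

2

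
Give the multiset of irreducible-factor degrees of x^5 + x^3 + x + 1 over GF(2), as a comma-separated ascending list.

Write g(x) = x^5 + x^3 + x + 1.
Roots in GF(2): g(0) = 1; g(1) = 0 → root.
Linear factors from roots: (x + 1).
Complete factorization: g(x) = (x + 1)·(x^4 + x^3 + 1).
Factor degrees with multiplicity: 1 + 4 = 5.

1, 4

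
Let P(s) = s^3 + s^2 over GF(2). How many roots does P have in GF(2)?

2

Evaluate at each of the 2 elements of GF(2):
P(0) = 0 → root; P(1) = 0 → root.
Roots: {0, 1}.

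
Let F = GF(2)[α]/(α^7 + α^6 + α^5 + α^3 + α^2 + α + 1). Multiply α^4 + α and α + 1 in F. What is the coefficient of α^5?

Multiply in GF(2)[α]: (α^4 + α)·(α + 1) = α^5 + α^4 + α^2 + α.
Reduced: α^5 + α^4 + α^2 + α.

1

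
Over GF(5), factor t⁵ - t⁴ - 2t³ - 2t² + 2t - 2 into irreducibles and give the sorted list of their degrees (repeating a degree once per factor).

Write h(t) = t⁵ - t⁴ - 2t³ - 2t² + 2t - 2.
Roots in GF(5): h(0) = 3; h(1) = 1; h(2) = 4; h(3) = 4; h(4) = 4.
Complete factorization: h(t) = (t⁵ - t⁴ - 2t³ - 2t² + 2t - 2).
Factor degrees with multiplicity: 5 = 5.

5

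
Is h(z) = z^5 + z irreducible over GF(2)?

No

Check for roots in GF(2): h(0) = 0 → root; h(1) = 0 → root.
h(0) = 0, so (z) divides h(z); h is reducible.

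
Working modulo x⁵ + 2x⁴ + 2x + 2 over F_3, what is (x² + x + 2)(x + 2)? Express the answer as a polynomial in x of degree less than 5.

Multiply in F_3[x]: (x² + x + 2)·(x + 2) = x³ + x + 1.
Reduced: x³ + x + 1.

x^3 + x + 1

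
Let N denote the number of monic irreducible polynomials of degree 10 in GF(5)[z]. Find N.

976248

x^(5^10) − x is the product of all monic irreducibles of degree dividing 10; Möbius inversion gives N = (1/10) Σ μ(10/d)·5^d.
Divisors of 10: 1, 2, 5, 10; μ(10/d) for each: 1, -1, -1, 1.
Σ = 5^1 − 5^2 − 5^5 + 5^10 = 9762480.
N = 9762480/10 = 976248.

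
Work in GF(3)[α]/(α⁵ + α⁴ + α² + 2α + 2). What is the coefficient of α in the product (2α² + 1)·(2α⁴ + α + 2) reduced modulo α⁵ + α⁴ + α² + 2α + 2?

1

Multiply in GF(3)[α]: (2α² + 1)·(2α⁴ + α + 2) = α⁶ + 2α⁴ + 2α³ + α² + α + 2.
Reduce using α⁵ ≡ 2α⁴ + 2α² + α + 1 (mod α⁵ + α⁴ + α² + 2α + 2).
Reduced: α³ + α + 1.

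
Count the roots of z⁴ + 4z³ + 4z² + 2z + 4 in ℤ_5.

Write g(z) = z⁴ + 4z³ + 4z² + 2z + 4.
Evaluate at each of the 5 elements of ℤ_5:
g(0) = 4; g(1) = 0 → root; g(2) = 2; g(3) = 0 → root; g(4) = 3.
Roots: {1, 3}.

2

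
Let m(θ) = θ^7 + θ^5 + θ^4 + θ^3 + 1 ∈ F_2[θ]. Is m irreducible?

Check for roots in F_2: m(0) = 1; m(1) = 1.
No roots, so no linear factors.
Monic irreducibles of degree 2 over GF(2): θ^2 + θ + 1.
None of them divide m (all give nonzero remainder).
Monic irreducibles of degree 3 over GF(2): θ^3 + θ + 1, θ^3 + θ^2 + 1.
None of them divide m (all give nonzero remainder).
No irreducible factor of degree ≤ 3 exists, so m is irreducible over GF(2).

Yes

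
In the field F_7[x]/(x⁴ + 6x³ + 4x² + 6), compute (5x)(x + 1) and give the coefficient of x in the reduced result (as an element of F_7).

Multiply in F_7[x]: (5x)·(x + 1) = 5x² + 5x.
Reduced: 5x² + 5x.

5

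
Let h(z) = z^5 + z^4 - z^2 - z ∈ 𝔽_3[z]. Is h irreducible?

Check for roots in 𝔽_3: h(0) = 0 → root; h(1) = 0 → root; h(2) = 0 → root.
h(0) = 0, so (z) divides h(z); h is reducible.

No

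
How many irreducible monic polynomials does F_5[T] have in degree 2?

10

x^(5^2) − x is the product of all monic irreducibles of degree dividing 2; Möbius inversion gives N = (1/2) Σ μ(2/d)·5^d.
Divisors of 2: 1, 2; μ(2/d) for each: -1, 1.
Σ = − 5^1 + 5^2 = 20.
N = 20/2 = 10.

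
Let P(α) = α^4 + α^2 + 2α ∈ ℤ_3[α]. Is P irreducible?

Check for roots in ℤ_3: P(0) = 0 → root; P(1) = 1; P(2) = 0 → root.
P(0) = 0, so (α) divides P(α); P is reducible.

No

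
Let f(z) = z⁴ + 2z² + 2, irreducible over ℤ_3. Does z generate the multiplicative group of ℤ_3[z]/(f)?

|GF(3^4)^×| = 3^4 − 1 = 80. Prime factorization: 80 = 2^4·5.
f is primitive ⇔ z has order 80 in GF(3)[z]/(f), i.e. z^(80/q) ≠ 1 for each prime q | 80.
z^(40) mod f = 2.
z^(16) mod f = 1
Since z^(16) = 1, the order of z divides 16 < 80; not primitive.

No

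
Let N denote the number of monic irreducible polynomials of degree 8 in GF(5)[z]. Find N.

By the necklace-counting formula, N_5(8) = (1/8) Σ_{d|8} μ(8/d)·5^d.
Divisors of 8: 1, 2, 4, 8; μ(8/d) for each: 0, 0, -1, 1.
Σ = − 5^4 + 5^8 = 390000.
N = 390000/8 = 48750.

48750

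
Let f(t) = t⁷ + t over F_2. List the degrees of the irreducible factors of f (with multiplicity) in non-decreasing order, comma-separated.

Roots in F_2: f(0) = 0 → root; f(1) = 0 → root.
Linear factors from roots: (t), (t + 1).
Complete factorization: f(t) = (t)·(t + 1)^2·(t² + t + 1)^2.
Factor degrees with multiplicity: 1 + 1 + 1 + 2 + 2 = 7.

1, 1, 1, 2, 2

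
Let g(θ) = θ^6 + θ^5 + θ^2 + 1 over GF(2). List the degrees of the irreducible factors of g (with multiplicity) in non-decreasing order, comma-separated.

1, 2, 3

Roots in GF(2): g(0) = 1; g(1) = 0 → root.
Linear factors from roots: (θ + 1).
Complete factorization: g(θ) = (θ + 1)·(θ^2 + θ + 1)·(θ^3 + θ^2 + 1).
Factor degrees with multiplicity: 1 + 2 + 3 = 6.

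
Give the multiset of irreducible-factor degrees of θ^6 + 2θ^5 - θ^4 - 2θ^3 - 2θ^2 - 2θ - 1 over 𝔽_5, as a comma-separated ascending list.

Write g(θ) = θ^6 + 2θ^5 - θ^4 - 2θ^3 - 2θ^2 - 2θ - 1.
Roots in 𝔽_5: g(0) = 4; g(1) = 0 → root; g(2) = 3; g(3) = 0 → root; g(4) = 4.
Linear factors from roots: (θ - 1), (θ + 2).
Complete factorization: g(θ) = (θ + 2)·(θ - 1)^2·(θ^3 + 2θ^2 + 2θ + 2).
Factor degrees with multiplicity: 1 + 1 + 1 + 3 = 6.

1, 1, 1, 3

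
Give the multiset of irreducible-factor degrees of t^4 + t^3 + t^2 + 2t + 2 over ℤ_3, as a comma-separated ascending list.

Write f(t) = t^4 + t^3 + t^2 + 2t + 2.
Roots in ℤ_3: f(0) = 2; f(1) = 1; f(2) = 1.
Complete factorization: f(t) = (t^4 + t^3 + t^2 + 2t + 2).
Factor degrees with multiplicity: 4 = 4.

4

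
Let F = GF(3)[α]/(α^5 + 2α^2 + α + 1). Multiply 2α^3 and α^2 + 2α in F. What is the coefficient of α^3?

Multiply in GF(3)[α]: (2α^3)·(α^2 + 2α) = 2α^5 + α^4.
Reduce using α^5 ≡ α^2 + 2α + 2 (mod α^5 + 2α^2 + α + 1).
Reduced: α^4 + 2α^2 + α + 1.

0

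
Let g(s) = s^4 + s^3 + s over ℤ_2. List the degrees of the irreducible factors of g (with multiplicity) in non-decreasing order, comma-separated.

1, 3

Roots in ℤ_2: g(0) = 0 → root; g(1) = 1.
Linear factors from roots: (s).
Complete factorization: g(s) = (s)·(s^3 + s^2 + 1).
Factor degrees with multiplicity: 1 + 3 = 4.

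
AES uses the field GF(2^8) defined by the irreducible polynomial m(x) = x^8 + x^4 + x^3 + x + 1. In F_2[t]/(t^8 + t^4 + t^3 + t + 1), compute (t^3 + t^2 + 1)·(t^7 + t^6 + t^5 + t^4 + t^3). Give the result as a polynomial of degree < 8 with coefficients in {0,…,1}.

t^7 + t^5 + t^4 + t^2

Multiply in F_2[t]: (t^3 + t^2 + 1)·(t^7 + t^6 + t^5 + t^4 + t^3) = t^10 + t^7 + t^6 + t^4 + t^3.
Reduce using t^8 ≡ t^4 + t^3 + t + 1 (mod t^8 + t^4 + t^3 + t + 1).
Reduced: t^7 + t^5 + t^4 + t^2.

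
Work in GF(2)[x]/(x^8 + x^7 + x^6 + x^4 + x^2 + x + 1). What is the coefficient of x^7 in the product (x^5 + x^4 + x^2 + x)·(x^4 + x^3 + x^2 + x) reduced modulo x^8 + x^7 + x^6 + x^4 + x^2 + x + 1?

Multiply in GF(2)[x]: (x^5 + x^4 + x^2 + x)·(x^4 + x^3 + x^2 + x) = x^9 + x^6 + x^5 + x^2.
Reduce using x^8 ≡ x^7 + x^6 + x^4 + x^2 + x + 1 (mod x^8 + x^7 + x^6 + x^4 + x^2 + x + 1).
Reduced: x^4 + x^3 + x^2 + 1.

0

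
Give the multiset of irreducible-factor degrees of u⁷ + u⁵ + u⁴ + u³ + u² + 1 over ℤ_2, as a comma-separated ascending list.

1, 2, 2, 2

Write f(u) = u⁷ + u⁵ + u⁴ + u³ + u² + 1.
Roots in ℤ_2: f(0) = 1; f(1) = 0 → root.
Linear factors from roots: (u + 1).
Complete factorization: f(u) = (u + 1)·(u² + u + 1)^3.
Factor degrees with multiplicity: 1 + 2 + 2 + 2 = 7.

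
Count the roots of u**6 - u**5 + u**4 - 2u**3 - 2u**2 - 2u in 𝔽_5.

Write f(u) = u**6 - u**5 + u**4 - 2u**3 - 2u**2 - 2u.
Evaluate at each of the 5 elements of 𝔽_5:
f(0) = 0 → root; f(1) = 0 → root; f(2) = 0 → root; f(3) = 4; f(4) = 0 → root.
Roots: {0, 1, 2, 4}.

4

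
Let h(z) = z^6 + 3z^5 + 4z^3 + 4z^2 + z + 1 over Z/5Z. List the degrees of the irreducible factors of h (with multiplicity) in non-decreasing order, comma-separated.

2, 2, 2

Roots in Z/5Z: h(0) = 1; h(1) = 4; h(2) = 1; h(3) = 1; h(4) = 3.
Complete factorization: h(z) = (z^2 + 2)·(z^2 + z + 2)·(z^2 + 2z + 4).
Factor degrees with multiplicity: 2 + 2 + 2 = 6.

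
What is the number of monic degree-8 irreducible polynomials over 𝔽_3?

By the necklace-counting formula, N_3(8) = (1/8) Σ_{d|8} μ(8/d)·3^d.
Divisors of 8: 1, 2, 4, 8; μ(8/d) for each: 0, 0, -1, 1.
Σ = − 3^4 + 3^8 = 6480.
N = 6480/8 = 810.

810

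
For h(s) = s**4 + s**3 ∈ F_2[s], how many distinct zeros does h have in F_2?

2

Evaluate at each of the 2 elements of F_2:
h(0) = 0 → root; h(1) = 0 → root.
Roots: {0, 1}.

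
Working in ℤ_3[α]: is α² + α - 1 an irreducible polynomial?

Yes

Write g(α) = α² + α - 1.
Check for roots in ℤ_3: g(0) = 2; g(1) = 1; g(2) = 2.
No roots. A degree-2 polynomial over a field with no linear factor is irreducible.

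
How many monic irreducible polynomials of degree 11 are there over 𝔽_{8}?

780903144

By the necklace-counting formula, N_8(11) = (1/11) Σ_{d|11} μ(11/d)·8^d.
Divisors of 11: 1, 11; μ(11/d) for each: -1, 1.
Σ = − 8^1 + 8^11 = 8589934584.
N = 8589934584/11 = 780903144.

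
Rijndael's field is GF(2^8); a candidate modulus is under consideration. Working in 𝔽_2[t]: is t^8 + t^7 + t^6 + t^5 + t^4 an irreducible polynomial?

Write f(t) = t^8 + t^7 + t^6 + t^5 + t^4.
Check for roots in 𝔽_2: f(0) = 0 → root; f(1) = 1.
f(0) = 0, so (t) divides f(t); f is reducible.

No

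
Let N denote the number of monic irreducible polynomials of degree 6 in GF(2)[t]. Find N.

The number of monic irreducibles of degree 6 over GF(2) is (1/6)·Σ_{d∣6} μ(6/d) 2^d.
Divisors of 6: 1, 2, 3, 6; μ(6/d) for each: 1, -1, -1, 1.
Σ = 2^1 − 2^2 − 2^3 + 2^6 = 54.
N = 54/6 = 9.

9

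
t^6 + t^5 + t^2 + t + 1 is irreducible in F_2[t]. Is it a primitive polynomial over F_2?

Yes

Write f(t) = t^6 + t^5 + t^2 + t + 1.
|GF(2^6)^×| = 2^6 − 1 = 63. Prime factorization: 63 = 3^2·7.
f is primitive ⇔ t has order 63 in GF(2)[t]/(f), i.e. t^(63/q) ≠ 1 for each prime q | 63.
t^(21) mod f = t^5 + t^3 + t^2.
t^(9) mod f = t^3 + t^2 + 1.
None equal 1, so t has full order 63; f is primitive.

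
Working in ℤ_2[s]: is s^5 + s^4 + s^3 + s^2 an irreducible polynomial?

No

Write m(s) = s^5 + s^4 + s^3 + s^2.
Check for roots in ℤ_2: m(0) = 0 → root; m(1) = 0 → root.
m(0) = 0, so (s) divides m(s); m is reducible.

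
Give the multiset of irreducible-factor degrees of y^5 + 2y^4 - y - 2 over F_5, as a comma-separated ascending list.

1, 1, 1, 1, 1

Write h(y) = y^5 + 2y^4 - y - 2.
Roots in F_5: h(0) = 3; h(1) = 0 → root; h(2) = 0 → root; h(3) = 0 → root; h(4) = 0 → root.
Linear factors from roots: (y - 1), (y - 2), (y + 2), (y + 1).
Complete factorization: h(y) = (y + 1)·(y - 2)·(y - 1)·(y + 2)^2.
Factor degrees with multiplicity: 1 + 1 + 1 + 1 + 1 = 5.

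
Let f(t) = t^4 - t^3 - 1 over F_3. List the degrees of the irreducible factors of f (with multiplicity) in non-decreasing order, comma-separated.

Roots in F_3: f(0) = 2; f(1) = 2; f(2) = 1.
Complete factorization: f(t) = (t^4 - t^3 - 1).
Factor degrees with multiplicity: 4 = 4.

4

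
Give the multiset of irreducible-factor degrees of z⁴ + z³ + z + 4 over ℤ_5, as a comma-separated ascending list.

Write g(z) = z⁴ + z³ + z + 4.
Roots in ℤ_5: g(0) = 4; g(1) = 2; g(2) = 0 → root; g(3) = 0 → root; g(4) = 3.
Linear factors from roots: (z + 3), (z + 2).
Complete factorization: g(z) = (z + 2)·(z + 3)^3.
Factor degrees with multiplicity: 1 + 1 + 1 + 1 = 4.

1, 1, 1, 1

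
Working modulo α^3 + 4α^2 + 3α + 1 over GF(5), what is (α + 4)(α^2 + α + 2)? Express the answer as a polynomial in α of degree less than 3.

α^2 + 3α + 2

Multiply in GF(5)[α]: (α + 4)·(α^2 + α + 2) = α^3 + α + 3.
Reduce using α^3 ≡ α^2 + 2α + 4 (mod α^3 + 4α^2 + 3α + 1).
Reduced: α^2 + 3α + 2.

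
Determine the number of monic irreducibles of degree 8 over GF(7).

720300

By the necklace-counting formula, N_7(8) = (1/8) Σ_{d|8} μ(8/d)·7^d.
Divisors of 8: 1, 2, 4, 8; μ(8/d) for each: 0, 0, -1, 1.
Σ = − 7^4 + 7^8 = 5762400.
N = 5762400/8 = 720300.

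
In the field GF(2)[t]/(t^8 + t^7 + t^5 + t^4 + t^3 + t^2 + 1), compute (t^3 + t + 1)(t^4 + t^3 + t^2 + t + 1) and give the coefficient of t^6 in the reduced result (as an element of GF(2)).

1

Multiply in GF(2)[t]: (t^3 + t + 1)·(t^4 + t^3 + t^2 + t + 1) = t^7 + t^6 + t^4 + t^3 + 1.
Reduced: t^7 + t^6 + t^4 + t^3 + 1.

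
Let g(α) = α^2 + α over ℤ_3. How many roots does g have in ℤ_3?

2

Evaluate at each of the 3 elements of ℤ_3:
g(0) = 0 → root; g(1) = 2; g(2) = 0 → root.
Roots: {0, 2}.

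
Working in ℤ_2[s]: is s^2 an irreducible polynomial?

Write f(s) = s^2.
Check for roots in ℤ_2: f(0) = 0 → root; f(1) = 1.
f(0) = 0, so (s) divides f(s); f is reducible.

No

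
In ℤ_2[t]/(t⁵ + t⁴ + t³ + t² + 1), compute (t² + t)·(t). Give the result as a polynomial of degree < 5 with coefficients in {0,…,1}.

Multiply in ℤ_2[t]: (t² + t)·(t) = t³ + t².
Reduced: t³ + t².

t^3 + t^2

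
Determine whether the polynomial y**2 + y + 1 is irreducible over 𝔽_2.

Yes

Write m(y) = y**2 + y + 1.
Check for roots in 𝔽_2: m(0) = 1; m(1) = 1.
No roots. A degree-2 polynomial over a field with no linear factor is irreducible.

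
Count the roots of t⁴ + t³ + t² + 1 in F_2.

1

Write P(t) = t⁴ + t³ + t² + 1.
Evaluate at each of the 2 elements of F_2:
P(0) = 1; P(1) = 0 → root.
Roots: {1}.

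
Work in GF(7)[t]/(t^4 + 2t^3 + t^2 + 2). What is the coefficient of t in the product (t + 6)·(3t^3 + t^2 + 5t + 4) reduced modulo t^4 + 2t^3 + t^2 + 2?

6

Multiply in GF(7)[t]: (t + 6)·(3t^3 + t^2 + 5t + 4) = 3t^4 + 5t^3 + 4t^2 + 6t + 3.
Reduce using t^4 ≡ 5t^3 + 6t^2 + 5 (mod t^4 + 2t^3 + t^2 + 2).
Reduced: 6t^3 + t^2 + 6t + 4.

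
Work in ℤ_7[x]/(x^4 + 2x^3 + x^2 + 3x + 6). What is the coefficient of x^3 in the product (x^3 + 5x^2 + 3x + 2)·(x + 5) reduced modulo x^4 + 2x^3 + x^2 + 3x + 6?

1

Multiply in ℤ_7[x]: (x^3 + 5x^2 + 3x + 2)·(x + 5) = x^4 + 3x^3 + 3x + 3.
Reduce using x^4 ≡ 5x^3 + 6x^2 + 4x + 1 (mod x^4 + 2x^3 + x^2 + 3x + 6).
Reduced: x^3 + 6x^2 + 4.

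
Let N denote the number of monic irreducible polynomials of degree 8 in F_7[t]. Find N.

The number of monic irreducibles of degree 8 over GF(7) is (1/8)·Σ_{d∣8} μ(8/d) 7^d.
Divisors of 8: 1, 2, 4, 8; μ(8/d) for each: 0, 0, -1, 1.
Σ = − 7^4 + 7^8 = 5762400.
N = 5762400/8 = 720300.

720300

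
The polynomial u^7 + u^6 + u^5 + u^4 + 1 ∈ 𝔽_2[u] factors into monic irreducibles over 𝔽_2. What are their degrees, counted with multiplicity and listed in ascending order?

7

Write f(u) = u^7 + u^6 + u^5 + u^4 + 1.
Roots in 𝔽_2: f(0) = 1; f(1) = 1.
Complete factorization: f(u) = (u^7 + u^6 + u^5 + u^4 + 1).
Factor degrees with multiplicity: 7 = 7.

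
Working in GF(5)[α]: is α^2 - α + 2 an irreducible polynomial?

Write h(α) = α^2 - α + 2.
Check for roots in GF(5): h(0) = 2; h(1) = 2; h(2) = 4; h(3) = 3; h(4) = 4.
No roots. A degree-2 polynomial over a field with no linear factor is irreducible.

Yes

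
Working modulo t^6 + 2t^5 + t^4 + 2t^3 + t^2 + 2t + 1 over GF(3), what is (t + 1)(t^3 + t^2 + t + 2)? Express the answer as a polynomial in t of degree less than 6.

t^4 + 2t^3 + 2t^2 + 2

Multiply in GF(3)[t]: (t + 1)·(t^3 + t^2 + t + 2) = t^4 + 2t^3 + 2t^2 + 2.
Reduced: t^4 + 2t^3 + 2t^2 + 2.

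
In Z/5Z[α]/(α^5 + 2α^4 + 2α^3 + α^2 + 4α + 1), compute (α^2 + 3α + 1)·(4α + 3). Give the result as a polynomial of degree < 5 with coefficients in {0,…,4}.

Multiply in Z/5Z[α]: (α^2 + 3α + 1)·(4α + 3) = 4α^3 + 3α + 3.
Reduced: 4α^3 + 3α + 3.

4α^3 + 3α + 3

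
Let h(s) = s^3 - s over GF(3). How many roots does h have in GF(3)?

Evaluate at each of the 3 elements of GF(3):
h(0) = 0 → root; h(1) = 0 → root; h(2) = 0 → root.
Roots: {0, 1, 2}.

3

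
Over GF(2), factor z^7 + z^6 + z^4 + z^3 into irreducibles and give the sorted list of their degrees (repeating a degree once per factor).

1, 1, 1, 1, 1, 2

Write f(z) = z^7 + z^6 + z^4 + z^3.
Roots in GF(2): f(0) = 0 → root; f(1) = 0 → root.
Linear factors from roots: (z), (z + 1).
Complete factorization: f(z) = (z + 1)^2·(z)^3·(z^2 + z + 1).
Factor degrees with multiplicity: 1 + 1 + 1 + 1 + 1 + 2 = 7.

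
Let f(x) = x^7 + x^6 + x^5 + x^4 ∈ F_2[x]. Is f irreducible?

No

Check for roots in F_2: f(0) = 0 → root; f(1) = 0 → root.
f(0) = 0, so (x) divides f(x); f is reducible.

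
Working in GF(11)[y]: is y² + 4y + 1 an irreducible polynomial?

No

Write f(y) = y² + 4y + 1.
Check each element of GF(11) for a root: f(0)=1, f(1)=6, f(2)=2, f(3)=0, f(4)=0, f(5)=2, f(6)=6, f(7)=1, f(8)=9, f(9)=8, f(10)=9.
f(3) = 0, so (y − 3) divides f(y); f is reducible.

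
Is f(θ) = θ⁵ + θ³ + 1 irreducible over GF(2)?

Check for roots in GF(2): f(0) = 1; f(1) = 1.
No roots, so no linear factors.
Monic irreducibles of degree 2 over GF(2): θ² + θ + 1.
None of them divide f (all give nonzero remainder).
No irreducible factor of degree ≤ 2 exists, so f is irreducible over GF(2).

Yes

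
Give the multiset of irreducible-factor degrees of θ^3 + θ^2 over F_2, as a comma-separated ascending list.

Write h(θ) = θ^3 + θ^2.
Roots in F_2: h(0) = 0 → root; h(1) = 0 → root.
Linear factors from roots: (θ), (θ + 1).
Complete factorization: h(θ) = (θ + 1)·(θ)^2.
Factor degrees with multiplicity: 1 + 1 + 1 = 3.

1, 1, 1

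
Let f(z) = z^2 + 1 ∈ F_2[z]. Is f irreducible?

Check for roots in F_2: f(0) = 1; f(1) = 0 → root.
f(1) = 0, so (z − 1) divides f(z); f is reducible.

No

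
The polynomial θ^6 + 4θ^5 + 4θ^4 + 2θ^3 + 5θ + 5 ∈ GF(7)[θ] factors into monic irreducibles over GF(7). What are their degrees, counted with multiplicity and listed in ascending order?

1, 1, 1, 3

Write f(θ) = θ^6 + 4θ^5 + 4θ^4 + 2θ^3 + 5θ + 5.
Linear factors from roots: (θ + 6), (θ + 5), (θ + 2).
Complete factorization: f(θ) = (θ + 2)·(θ + 5)·(θ + 6)·(θ^3 + 5θ^2 + 6θ + 3).
Factor degrees with multiplicity: 1 + 1 + 1 + 3 = 6.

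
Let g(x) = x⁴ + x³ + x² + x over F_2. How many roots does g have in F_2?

Evaluate at each of the 2 elements of F_2:
g(0) = 0 → root; g(1) = 0 → root.
Roots: {0, 1}.

2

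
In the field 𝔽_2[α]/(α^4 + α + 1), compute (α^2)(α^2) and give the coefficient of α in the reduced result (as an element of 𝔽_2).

1

Multiply in 𝔽_2[α]: (α^2)·(α^2) = α^4.
Reduce using α^4 ≡ α + 1 (mod α^4 + α + 1).
Reduced: α + 1.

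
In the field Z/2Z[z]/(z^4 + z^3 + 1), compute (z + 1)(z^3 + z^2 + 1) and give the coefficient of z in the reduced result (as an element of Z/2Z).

1

Multiply in Z/2Z[z]: (z + 1)·(z^3 + z^2 + 1) = z^4 + z^2 + z + 1.
Reduce using z^4 ≡ z^3 + 1 (mod z^4 + z^3 + 1).
Reduced: z^3 + z^2 + z.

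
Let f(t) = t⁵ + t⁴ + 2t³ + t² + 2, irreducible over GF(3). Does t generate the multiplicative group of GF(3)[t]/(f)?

|GF(3^5)^×| = 3^5 − 1 = 242. Prime factorization: 242 = 2·11^2.
f is primitive ⇔ t has order 242 in GF(3)[t]/(f), i.e. t^(242/q) ≠ 1 for each prime q | 242.
t^(121) mod f = 1
t^(22) mod f = 1
Since t^(121) = 1, the order of t divides 121 < 242; not primitive.

No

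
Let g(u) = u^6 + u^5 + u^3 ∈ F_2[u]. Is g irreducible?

No

Check for roots in F_2: g(0) = 0 → root; g(1) = 1.
g(0) = 0, so (u) divides g(u); g is reducible.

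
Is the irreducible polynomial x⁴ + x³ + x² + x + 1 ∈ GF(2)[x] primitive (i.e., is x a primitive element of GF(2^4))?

Write f(x) = x⁴ + x³ + x² + x + 1.
|GF(2^4)^×| = 2^4 − 1 = 15. Prime factorization: 15 = 3·5.
f is primitive ⇔ x has order 15 in GF(2)[x]/(f), i.e. x^(15/q) ≠ 1 for each prime q | 15.
x^(5) mod f = 1
x^(3) mod f = x³.
Since x^(5) = 1, the order of x divides 5 < 15; not primitive.

No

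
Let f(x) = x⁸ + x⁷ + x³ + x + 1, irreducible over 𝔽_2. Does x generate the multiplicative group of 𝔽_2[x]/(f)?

No

|GF(2^8)^×| = 2^8 − 1 = 255. Prime factorization: 255 = 3·5·17.
f is primitive ⇔ x has order 255 in GF(2)[x]/(f), i.e. x^(255/q) ≠ 1 for each prime q | 255.
x^(85) mod f = 1
x^(51) mod f = x⁴ + x³ + x² + x.
x^(15) mod f = x⁶ + x⁴ + x² + 1.
Since x^(85) = 1, the order of x divides 85 < 255; not primitive.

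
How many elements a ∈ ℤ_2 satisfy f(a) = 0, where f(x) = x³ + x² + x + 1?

1

Evaluate at each of the 2 elements of ℤ_2:
f(0) = 1; f(1) = 0 → root.
Roots: {1}.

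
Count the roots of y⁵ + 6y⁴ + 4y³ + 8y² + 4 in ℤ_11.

Write P(y) = y⁵ + 6y⁴ + 4y³ + 8y² + 4.
Evaluate at each of the 11 elements of ℤ_11:
P(0) = 4; P(1) = 1; P(2) = 9; P(3) = 0 → root; P(4) = 0 → root; P(5) = 0 → root; P(6) = 10; P(7) = 3; P(8) = 2; P(9) = 2; P(10) = 2.
Roots: {3, 4, 5}.

3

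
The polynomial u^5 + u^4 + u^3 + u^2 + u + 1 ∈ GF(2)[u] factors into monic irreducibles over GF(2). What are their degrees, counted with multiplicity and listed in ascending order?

1, 2, 2

Write f(u) = u^5 + u^4 + u^3 + u^2 + u + 1.
Roots in GF(2): f(0) = 1; f(1) = 0 → root.
Linear factors from roots: (u + 1).
Complete factorization: f(u) = (u + 1)·(u^2 + u + 1)^2.
Factor degrees with multiplicity: 1 + 2 + 2 = 5.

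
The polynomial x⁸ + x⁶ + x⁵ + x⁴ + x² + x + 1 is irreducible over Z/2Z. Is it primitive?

Write f(x) = x⁸ + x⁶ + x⁵ + x⁴ + x² + x + 1.
|GF(2^8)^×| = 2^8 − 1 = 255. Prime factorization: 255 = 3·5·17.
f is primitive ⇔ x has order 255 in GF(2)[x]/(f), i.e. x^(255/q) ≠ 1 for each prime q | 255.
x^(85) mod f = 1
x^(51) mod f = x⁶ + x⁴ + x³ + x² + x.
x^(15) mod f = x⁷ + x⁶ + x⁵ + x⁴ + x³ + x² + x.
Since x^(85) = 1, the order of x divides 85 < 255; not primitive.

No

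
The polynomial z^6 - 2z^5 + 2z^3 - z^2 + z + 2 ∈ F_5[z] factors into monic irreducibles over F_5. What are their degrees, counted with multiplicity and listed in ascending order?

2, 2, 2

Write g(z) = z^6 - 2z^5 + 2z^3 - z^2 + z + 2.
Roots in F_5: g(0) = 2; g(1) = 3; g(2) = 1; g(3) = 3; g(4) = 1.
Complete factorization: g(z) = (z^2 - z + 2)·(z^2 + 2z - 1)^2.
Factor degrees with multiplicity: 2 + 2 + 2 = 6.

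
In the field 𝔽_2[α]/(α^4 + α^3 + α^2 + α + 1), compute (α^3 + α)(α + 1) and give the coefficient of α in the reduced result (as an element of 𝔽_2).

Multiply in 𝔽_2[α]: (α^3 + α)·(α + 1) = α^4 + α^3 + α^2 + α.
Reduce using α^4 ≡ α^3 + α^2 + α + 1 (mod α^4 + α^3 + α^2 + α + 1).
Reduced: 1.

0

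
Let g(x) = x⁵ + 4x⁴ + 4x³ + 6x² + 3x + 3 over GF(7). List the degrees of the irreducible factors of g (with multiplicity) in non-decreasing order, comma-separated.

Linear factors from roots: (x + 6), (x + 5), (x + 3), (x + 2).
Complete factorization: g(x) = (x + 3)·(x + 5)·(x + 6)·(x + 2)^2.
Factor degrees with multiplicity: 1 + 1 + 1 + 1 + 1 = 5.

1, 1, 1, 1, 1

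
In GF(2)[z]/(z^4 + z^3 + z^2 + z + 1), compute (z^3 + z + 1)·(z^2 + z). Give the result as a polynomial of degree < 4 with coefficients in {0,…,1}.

Multiply in GF(2)[z]: (z^3 + z + 1)·(z^2 + z) = z^5 + z^4 + z^3 + z.
Reduce using z^4 ≡ z^3 + z^2 + z + 1 (mod z^4 + z^3 + z^2 + z + 1).
Reduced: z^2.

z^2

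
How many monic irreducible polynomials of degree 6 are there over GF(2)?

9

Gauss's count: N_{2}(6) = (1/6) Σ_{d|6} μ(6/d)·2^d.
Divisors of 6: 1, 2, 3, 6; μ(6/d) for each: 1, -1, -1, 1.
Σ = 2^1 − 2^2 − 2^3 + 2^6 = 54.
N = 54/6 = 9.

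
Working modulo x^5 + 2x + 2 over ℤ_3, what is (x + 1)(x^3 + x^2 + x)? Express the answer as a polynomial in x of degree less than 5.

x^4 + 2x^3 + 2x^2 + x

Multiply in ℤ_3[x]: (x + 1)·(x^3 + x^2 + x) = x^4 + 2x^3 + 2x^2 + x.
Reduced: x^4 + 2x^3 + 2x^2 + x.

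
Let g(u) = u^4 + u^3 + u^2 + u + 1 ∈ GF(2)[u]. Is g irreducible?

Check for roots in GF(2): g(0) = 1; g(1) = 1.
No roots, so no linear factors.
Monic irreducibles of degree 2 over GF(2): u^2 + u + 1.
None of them divide g (all give nonzero remainder).
No irreducible factor of degree ≤ 2 exists, so g is irreducible over GF(2).

Yes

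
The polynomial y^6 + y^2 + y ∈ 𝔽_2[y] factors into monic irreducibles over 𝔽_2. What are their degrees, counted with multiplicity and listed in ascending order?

Write f(y) = y^6 + y^2 + y.
Roots in 𝔽_2: f(0) = 0 → root; f(1) = 1.
Linear factors from roots: (y).
Complete factorization: f(y) = (y)·(y^2 + y + 1)·(y^3 + y^2 + 1).
Factor degrees with multiplicity: 1 + 2 + 3 = 6.

1, 2, 3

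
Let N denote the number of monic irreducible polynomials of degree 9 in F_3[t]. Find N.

By the necklace-counting formula, N_3(9) = (1/9) Σ_{d|9} μ(9/d)·3^d.
Divisors of 9: 1, 3, 9; μ(9/d) for each: 0, -1, 1.
Σ = − 3^3 + 3^9 = 19656.
N = 19656/9 = 2184.

2184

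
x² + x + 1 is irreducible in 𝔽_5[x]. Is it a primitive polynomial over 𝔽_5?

Write f(x) = x² + x + 1.
|GF(5^2)^×| = 5^2 − 1 = 24. Prime factorization: 24 = 2^3·3.
f is primitive ⇔ x has order 24 in GF(5)[x]/(f), i.e. x^(24/q) ≠ 1 for each prime q | 24.
x^(12) mod f = 1
x^(8) mod f = 4x + 4.
Since x^(12) = 1, the order of x divides 12 < 24; not primitive.

No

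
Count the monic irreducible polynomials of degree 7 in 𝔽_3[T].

x^(3^7) − x is the product of all monic irreducibles of degree dividing 7; Möbius inversion gives N = (1/7) Σ μ(7/d)·3^d.
Divisors of 7: 1, 7; μ(7/d) for each: -1, 1.
Σ = − 3^1 + 3^7 = 2184.
N = 2184/7 = 312.

312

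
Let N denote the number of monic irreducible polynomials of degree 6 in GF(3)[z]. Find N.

The number of monic irreducibles of degree 6 over GF(3) is (1/6)·Σ_{d∣6} μ(6/d) 3^d.
Divisors of 6: 1, 2, 3, 6; μ(6/d) for each: 1, -1, -1, 1.
Σ = 3^1 − 3^2 − 3^3 + 3^6 = 696.
N = 696/6 = 116.

116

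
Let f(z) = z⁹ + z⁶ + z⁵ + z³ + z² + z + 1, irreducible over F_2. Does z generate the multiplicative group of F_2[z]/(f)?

Yes

|GF(2^9)^×| = 2^9 − 1 = 511. Prime factorization: 511 = 7·73.
f is primitive ⇔ z has order 511 in GF(2)[z]/(f), i.e. z^(511/q) ≠ 1 for each prime q | 511.
z^(73) mod f = z⁵ + z⁴ + z³ + z + 1.
z^(7) mod f = z⁷.
None equal 1, so z has full order 511; f is primitive.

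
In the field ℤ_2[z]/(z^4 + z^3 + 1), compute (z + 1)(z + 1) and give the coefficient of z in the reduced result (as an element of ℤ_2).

Multiply in ℤ_2[z]: (z + 1)·(z + 1) = z^2 + 1.
Reduced: z^2 + 1.

0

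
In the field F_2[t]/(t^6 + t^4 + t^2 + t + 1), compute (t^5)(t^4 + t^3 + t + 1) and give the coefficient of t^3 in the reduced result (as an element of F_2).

Multiply in F_2[t]: (t^5)·(t^4 + t^3 + t + 1) = t^9 + t^8 + t^6 + t^5.
Reduce using t^6 ≡ t^4 + t^2 + t + 1 (mod t^6 + t^4 + t^2 + t + 1).
Reduced: t^5 + t^3 + t.

1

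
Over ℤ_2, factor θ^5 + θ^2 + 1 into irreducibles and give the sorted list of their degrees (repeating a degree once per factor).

Write h(θ) = θ^5 + θ^2 + 1.
Roots in ℤ_2: h(0) = 1; h(1) = 1.
Complete factorization: h(θ) = (θ^5 + θ^2 + 1).
Factor degrees with multiplicity: 5 = 5.

5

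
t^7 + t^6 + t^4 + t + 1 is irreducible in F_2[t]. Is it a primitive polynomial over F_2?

Yes

Write f(t) = t^7 + t^6 + t^4 + t + 1.
|GF(2^7)^×| = 2^7 − 1 = 127. Prime factorization: 127 = 127.
f is primitive ⇔ t has order 127 in GF(2)[t]/(f), i.e. t^(127/q) ≠ 1 for each prime q | 127.
t^(1) mod f = t.
None equal 1, so t has full order 127; f is primitive.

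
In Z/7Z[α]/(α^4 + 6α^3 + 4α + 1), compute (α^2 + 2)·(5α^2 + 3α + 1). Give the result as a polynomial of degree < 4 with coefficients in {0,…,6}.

Multiply in Z/7Z[α]: (α^2 + 2)·(5α^2 + 3α + 1) = 5α^4 + 3α^3 + 4α^2 + 6α + 2.
Reduce using α^4 ≡ α^3 + 3α + 6 (mod α^4 + 6α^3 + 4α + 1).
Reduced: α^3 + 4α^2 + 4.

α^3 + 4α^2 + 4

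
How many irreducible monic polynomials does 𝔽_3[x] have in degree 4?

The number of monic irreducibles of degree 4 over GF(3) is (1/4)·Σ_{d∣4} μ(4/d) 3^d.
Divisors of 4: 1, 2, 4; μ(4/d) for each: 0, -1, 1.
Σ = − 3^2 + 3^4 = 72.
N = 72/4 = 18.

18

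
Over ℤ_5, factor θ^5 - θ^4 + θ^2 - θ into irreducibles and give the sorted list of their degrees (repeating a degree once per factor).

Write h(θ) = θ^5 - θ^4 + θ^2 - θ.
Roots in ℤ_5: h(0) = 0 → root; h(1) = 0 → root; h(2) = 3; h(3) = 3; h(4) = 0 → root.
Linear factors from roots: (θ), (θ - 1), (θ + 1).
Complete factorization: h(θ) = (θ)·(θ + 1)·(θ - 1)·(θ^2 - θ + 1).
Factor degrees with multiplicity: 1 + 1 + 1 + 2 = 5.

1, 1, 1, 2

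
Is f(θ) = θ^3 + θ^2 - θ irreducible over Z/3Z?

Check for roots in Z/3Z: f(0) = 0 → root; f(1) = 1; f(2) = 1.
f(0) = 0, so (θ) divides f(θ); f is reducible.

No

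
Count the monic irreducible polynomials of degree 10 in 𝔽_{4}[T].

x^(4^10) − x is the product of all monic irreducibles of degree dividing 10; Möbius inversion gives N = (1/10) Σ μ(10/d)·4^d.
Divisors of 10: 1, 2, 5, 10; μ(10/d) for each: 1, -1, -1, 1.
Σ = 4^1 − 4^2 − 4^5 + 4^10 = 1047540.
N = 1047540/10 = 104754.

104754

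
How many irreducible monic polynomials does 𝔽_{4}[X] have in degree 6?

670

Gauss's count: N_{4}(6) = (1/6) Σ_{d|6} μ(6/d)·4^d.
Divisors of 6: 1, 2, 3, 6; μ(6/d) for each: 1, -1, -1, 1.
Σ = 4^1 − 4^2 − 4^3 + 4^6 = 4020.
N = 4020/6 = 670.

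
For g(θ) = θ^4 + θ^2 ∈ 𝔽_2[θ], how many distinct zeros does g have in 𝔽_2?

Evaluate at each of the 2 elements of 𝔽_2:
g(0) = 0 → root; g(1) = 0 → root.
Roots: {0, 1}.

2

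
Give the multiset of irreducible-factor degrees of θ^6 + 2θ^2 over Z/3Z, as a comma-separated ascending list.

1, 1, 1, 1, 2

Write h(θ) = θ^6 + 2θ^2.
Roots in Z/3Z: h(0) = 0 → root; h(1) = 0 → root; h(2) = 0 → root.
Linear factors from roots: (θ), (θ + 2), (θ + 1).
Complete factorization: h(θ) = (θ + 1)·(θ + 2)·(θ)^2·(θ^2 + 1).
Factor degrees with multiplicity: 1 + 1 + 1 + 1 + 2 = 6.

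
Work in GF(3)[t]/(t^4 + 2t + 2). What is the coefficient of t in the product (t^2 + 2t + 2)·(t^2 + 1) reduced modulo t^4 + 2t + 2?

Multiply in GF(3)[t]: (t^2 + 2t + 2)·(t^2 + 1) = t^4 + 2t^3 + 2t + 2.
Reduce using t^4 ≡ t + 1 (mod t^4 + 2t + 2).
Reduced: 2t^3.

0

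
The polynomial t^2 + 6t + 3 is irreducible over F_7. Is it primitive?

Write f(t) = t^2 + 6t + 3.
|GF(7^2)^×| = 7^2 − 1 = 48. Prime factorization: 48 = 2^4·3.
f is primitive ⇔ t has order 48 in GF(7)[t]/(f), i.e. t^(48/q) ≠ 1 for each prime q | 48.
t^(24) mod f = 6.
t^(16) mod f = 2.
None equal 1, so t has full order 48; f is primitive.

Yes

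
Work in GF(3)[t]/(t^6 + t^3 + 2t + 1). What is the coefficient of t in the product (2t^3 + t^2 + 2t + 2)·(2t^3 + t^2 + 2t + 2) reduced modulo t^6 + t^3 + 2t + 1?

Multiply in GF(3)[t]: (2t^3 + t^2 + 2t + 2)·(2t^3 + t^2 + 2t + 2) = t^6 + t^5 + 2t^2 + 2t + 1.
Reduce using t^6 ≡ 2t^3 + t + 2 (mod t^6 + t^3 + 2t + 1).
Reduced: t^5 + 2t^3 + 2t^2.

0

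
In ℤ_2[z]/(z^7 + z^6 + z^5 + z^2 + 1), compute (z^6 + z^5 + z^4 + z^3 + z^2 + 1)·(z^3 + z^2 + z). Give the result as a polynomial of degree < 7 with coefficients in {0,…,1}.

Multiply in ℤ_2[z]: (z^6 + z^5 + z^4 + z^3 + z^2 + 1)·(z^3 + z^2 + z) = z^9 + z^7 + z^6 + z^5 + z^2 + z.
Reduce using z^7 ≡ z^6 + z^5 + z^2 + 1 (mod z^7 + z^6 + z^5 + z^2 + 1).
Reduced: z^6 + z^4 + z^3 + z^2 + 1.

z^6 + z^4 + z^3 + z^2 + 1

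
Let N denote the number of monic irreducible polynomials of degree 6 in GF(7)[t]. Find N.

x^(7^6) − x is the product of all monic irreducibles of degree dividing 6; Möbius inversion gives N = (1/6) Σ μ(6/d)·7^d.
Divisors of 6: 1, 2, 3, 6; μ(6/d) for each: 1, -1, -1, 1.
Σ = 7^1 − 7^2 − 7^3 + 7^6 = 117264.
N = 117264/6 = 19544.

19544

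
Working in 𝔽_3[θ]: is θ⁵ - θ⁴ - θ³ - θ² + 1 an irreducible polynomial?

Write m(θ) = θ⁵ - θ⁴ - θ³ - θ² + 1.
Check for roots in 𝔽_3: m(0) = 1; m(1) = 2; m(2) = 2.
No roots, so no linear factors.
Monic irreducibles of degree 2 over GF(3): θ² + 1, θ² + θ - 1, θ² - θ - 1.
None of them divide m (all give nonzero remainder).
No irreducible factor of degree ≤ 2 exists, so m is irreducible over GF(3).

Yes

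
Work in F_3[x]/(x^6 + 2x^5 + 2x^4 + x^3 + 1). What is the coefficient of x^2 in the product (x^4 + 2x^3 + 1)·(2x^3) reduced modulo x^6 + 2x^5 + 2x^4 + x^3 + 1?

Multiply in F_3[x]: (x^4 + 2x^3 + 1)·(2x^3) = 2x^7 + x^6 + 2x^3.
Reduce using x^6 ≡ x^5 + x^4 + 2x^3 + 2 (mod x^6 + 2x^5 + 2x^4 + x^3 + 1).
Reduced: 2x^5 + x^4 + 2x^3 + x.

0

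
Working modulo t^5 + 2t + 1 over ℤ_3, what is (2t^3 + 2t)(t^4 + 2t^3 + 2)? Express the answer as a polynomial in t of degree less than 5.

t^4 + 2t^2 + 2t + 1

Multiply in ℤ_3[t]: (2t^3 + 2t)·(t^4 + 2t^3 + 2) = 2t^7 + t^6 + 2t^5 + t^4 + t^3 + t.
Reduce using t^5 ≡ t + 2 (mod t^5 + 2t + 1).
Reduced: t^4 + 2t^2 + 2t + 1.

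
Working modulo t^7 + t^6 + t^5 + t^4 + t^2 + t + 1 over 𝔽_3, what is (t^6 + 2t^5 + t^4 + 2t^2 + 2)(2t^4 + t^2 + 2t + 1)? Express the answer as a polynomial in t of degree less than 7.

Multiply in 𝔽_3[t]: (t^6 + 2t^5 + t^4 + 2t^2 + 2)·(2t^4 + t^2 + 2t + 1) = 2t^10 + t^9 + t^7 + t^6 + t^5 + t^4 + t^3 + t^2 + t + 2.
Reduce using t^7 ≡ 2t^6 + 2t^5 + 2t^4 + 2t^2 + 2t + 2 (mod t^7 + t^6 + t^5 + t^4 + t^2 + t + 1).
Reduced: 2t^6 + 2t^5 + 2t^4 + t^3 + 2t^2 + t + 1.

2t^6 + 2t^5 + 2t^4 + t^3 + 2t^2 + t + 1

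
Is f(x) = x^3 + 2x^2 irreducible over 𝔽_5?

Check for roots in 𝔽_5: f(0) = 0 → root; f(1) = 3; f(2) = 1; f(3) = 0 → root; f(4) = 1.
f(0) = 0, so (x) divides f(x); f is reducible.

No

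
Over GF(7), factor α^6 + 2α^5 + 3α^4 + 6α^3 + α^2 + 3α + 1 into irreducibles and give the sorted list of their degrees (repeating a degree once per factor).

Write f(α) = α^6 + 2α^5 + 3α^4 + 6α^3 + α^2 + 3α + 1.
Complete factorization: f(α) = (α^6 + 2α^5 + 3α^4 + 6α^3 + α^2 + 3α + 1).
Factor degrees with multiplicity: 6 = 6.

6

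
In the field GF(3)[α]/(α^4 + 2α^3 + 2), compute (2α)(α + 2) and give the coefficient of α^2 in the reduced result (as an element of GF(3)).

2

Multiply in GF(3)[α]: (2α)·(α + 2) = 2α^2 + α.
Reduced: 2α^2 + α.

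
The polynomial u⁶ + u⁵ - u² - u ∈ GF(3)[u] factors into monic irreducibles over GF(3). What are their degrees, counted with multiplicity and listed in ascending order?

1, 1, 1, 1, 2

Write f(u) = u⁶ + u⁵ - u² - u.
Roots in GF(3): f(0) = 0 → root; f(1) = 0 → root; f(2) = 0 → root.
Linear factors from roots: (u), (u - 1), (u + 1).
Complete factorization: f(u) = (u)·(u - 1)·(u + 1)^2·(u² + 1).
Factor degrees with multiplicity: 1 + 1 + 1 + 1 + 2 = 6.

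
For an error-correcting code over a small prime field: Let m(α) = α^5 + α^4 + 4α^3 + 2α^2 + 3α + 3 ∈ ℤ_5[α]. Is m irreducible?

Check for roots in ℤ_5: m(0) = 3; m(1) = 4; m(2) = 2; m(3) = 2; m(4) = 3.
No roots, so no linear factors.
Degree-2 irreducible divisors: test the 10 monic irreducibles of degree 2 over GF(5).
None of them divide m (all give nonzero remainder).
No irreducible factor of degree ≤ 2 exists, so m is irreducible over GF(5).

Yes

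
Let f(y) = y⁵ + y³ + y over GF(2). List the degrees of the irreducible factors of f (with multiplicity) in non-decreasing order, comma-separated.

Roots in GF(2): f(0) = 0 → root; f(1) = 1.
Linear factors from roots: (y).
Complete factorization: f(y) = (y)·(y² + y + 1)^2.
Factor degrees with multiplicity: 1 + 2 + 2 = 5.

1, 2, 2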